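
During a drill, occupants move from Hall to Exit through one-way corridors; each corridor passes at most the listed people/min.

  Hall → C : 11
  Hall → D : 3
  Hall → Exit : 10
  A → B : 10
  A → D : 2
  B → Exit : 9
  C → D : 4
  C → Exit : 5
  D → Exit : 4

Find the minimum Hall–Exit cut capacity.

19

Augment Hall→Exit: bottleneck 10, flow now 10.
Augment Hall→C→Exit: bottleneck 5, flow now 15.
Augment Hall→D→Exit: bottleneck 3, flow now 18.
Augment Hall→C→D→Exit: bottleneck 1, flow now 19.
No augmenting path remains; maximum flow = 19.
By max-flow min-cut, the minimum cut capacity equals the max flow.
In the residual graph, reachable from Hall: {Hall, C, D}.
Min-cut edges: Hall→Exit (10), C→Exit (5), D→Exit (4); capacity 10 + 5 + 4 = 19.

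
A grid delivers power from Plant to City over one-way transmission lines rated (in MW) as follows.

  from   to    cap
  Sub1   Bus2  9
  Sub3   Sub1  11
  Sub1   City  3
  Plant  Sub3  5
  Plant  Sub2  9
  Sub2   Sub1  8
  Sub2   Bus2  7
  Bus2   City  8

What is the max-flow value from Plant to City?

Augment Plant→Sub3→Sub1→City: bottleneck 3, flow now 3.
Augment Plant→Sub2→Bus2→City: bottleneck 7, flow now 10.
Augment Plant→Sub3→Sub1→Bus2→City: bottleneck 1, flow now 11.
No augmenting path remains; maximum flow = 11.
In the residual graph, reachable from Plant: {Plant, Sub3, Sub2, Bus2, Sub1}.
Min-cut edges: Bus2→City (8), Sub1→City (3); capacity 8 + 3 = 11.
This cut is saturated, so no flow can exceed 11.

11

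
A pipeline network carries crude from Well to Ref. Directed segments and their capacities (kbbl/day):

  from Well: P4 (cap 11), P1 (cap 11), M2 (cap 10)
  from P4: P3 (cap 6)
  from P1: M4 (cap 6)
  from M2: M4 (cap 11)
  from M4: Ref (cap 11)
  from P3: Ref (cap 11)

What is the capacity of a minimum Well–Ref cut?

17

Augment Well→P4→P3→Ref: bottleneck 6, flow now 6.
Augment Well→P1→M4→Ref: bottleneck 6, flow now 12.
Augment Well→M2→M4→Ref: bottleneck 5, flow now 17.
No augmenting path remains; maximum flow = 17.
By max-flow min-cut, the minimum cut capacity equals the max flow.
In the residual graph, reachable from Well: {Well, P4, P1, M2, M4}.
Min-cut edges: P4→P3 (6), M4→Ref (11); capacity 6 + 11 = 17.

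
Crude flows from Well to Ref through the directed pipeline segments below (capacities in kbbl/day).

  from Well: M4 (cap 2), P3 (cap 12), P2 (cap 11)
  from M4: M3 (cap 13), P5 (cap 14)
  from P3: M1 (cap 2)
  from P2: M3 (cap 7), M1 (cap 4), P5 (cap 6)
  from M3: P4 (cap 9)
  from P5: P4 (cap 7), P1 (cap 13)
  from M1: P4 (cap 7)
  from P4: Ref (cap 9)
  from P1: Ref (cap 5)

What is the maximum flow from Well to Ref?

14

Augment Well→M4→M3→P4→Ref: bottleneck 2, flow now 2.
Augment Well→P3→M1→P4→Ref: bottleneck 2, flow now 4.
Augment Well→P2→M3→P4→Ref: bottleneck 5, flow now 9.
Augment Well→P2→P5→P1→Ref: bottleneck 5, flow now 14.
No augmenting path remains; maximum flow = 14.
In the residual graph, reachable from Well: {Well, M4, P3, P2, M3, P5, M1, P4, P1}.
Min-cut edges: P4→Ref (9), P1→Ref (5); capacity 9 + 5 = 14.
This cut is saturated, so no flow can exceed 14.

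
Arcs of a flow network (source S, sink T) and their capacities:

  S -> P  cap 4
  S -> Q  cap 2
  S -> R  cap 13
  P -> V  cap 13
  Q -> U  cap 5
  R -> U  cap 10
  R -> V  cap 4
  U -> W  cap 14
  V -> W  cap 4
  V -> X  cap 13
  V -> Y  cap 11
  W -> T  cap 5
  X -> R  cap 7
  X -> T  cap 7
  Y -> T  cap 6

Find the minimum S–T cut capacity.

Augment S→P→V→W→T: bottleneck 4, flow now 4.
Augment S→Q→U→W→T: bottleneck 1, flow now 5.
Augment S→R→V→X→T: bottleneck 4, flow now 9.
Augment S→Q→U→W→V→X→T: bottleneck 1, flow now 10. (uses reverse residual edge)
Augment S→R→U→W→V→X→T: bottleneck 2, flow now 12. (uses reverse residual edge)
Augment S→R→U→W→V→Y→T: bottleneck 1, flow now 13. (uses reverse residual edge)
No augmenting path remains; maximum flow = 13.
By max-flow min-cut, the minimum cut capacity equals the max flow.
In the residual graph, reachable from S: {S, Q, R, U, W}.
Min-cut edges: S→P (4), R→V (4), W→T (5); capacity 4 + 4 + 5 = 13.

13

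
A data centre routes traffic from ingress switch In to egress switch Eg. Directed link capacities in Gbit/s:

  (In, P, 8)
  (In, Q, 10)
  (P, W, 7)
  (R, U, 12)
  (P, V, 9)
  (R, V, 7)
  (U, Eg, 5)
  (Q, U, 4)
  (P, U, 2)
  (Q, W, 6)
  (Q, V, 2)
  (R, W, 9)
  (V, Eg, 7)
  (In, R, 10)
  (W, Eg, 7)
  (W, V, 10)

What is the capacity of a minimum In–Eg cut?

19

Augment In→P→U→Eg: bottleneck 2, flow now 2.
Augment In→P→V→Eg: bottleneck 6, flow now 8.
Augment In→Q→U→Eg: bottleneck 3, flow now 11.
Augment In→Q→V→Eg: bottleneck 1, flow now 12.
Augment In→Q→W→Eg: bottleneck 6, flow now 18.
Augment In→R→W→Eg: bottleneck 1, flow now 19.
No augmenting path remains; maximum flow = 19.
By max-flow min-cut, the minimum cut capacity equals the max flow.
In the residual graph, reachable from In: {In, P, Q, R, U, V, W}.
Min-cut edges: U→Eg (5), V→Eg (7), W→Eg (7); capacity 5 + 7 + 7 = 19.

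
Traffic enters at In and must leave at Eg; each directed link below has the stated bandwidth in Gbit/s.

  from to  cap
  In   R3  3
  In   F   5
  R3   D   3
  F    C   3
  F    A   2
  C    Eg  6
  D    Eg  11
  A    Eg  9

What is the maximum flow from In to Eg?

Augment In→R3→D→Eg: bottleneck 3, flow now 3.
Augment In→F→C→Eg: bottleneck 3, flow now 6.
Augment In→F→A→Eg: bottleneck 2, flow now 8.
No augmenting path remains; maximum flow = 8.
In the residual graph, reachable from In: {In}.
Min-cut edges: In→R3 (3), In→F (5); capacity 3 + 5 = 8.
This cut is saturated, so no flow can exceed 8.

8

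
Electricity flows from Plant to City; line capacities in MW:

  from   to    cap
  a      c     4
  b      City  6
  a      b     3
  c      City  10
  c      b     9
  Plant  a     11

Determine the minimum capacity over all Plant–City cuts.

7

Augment Plant→a→b→City: bottleneck 3, flow now 3.
Augment Plant→a→c→City: bottleneck 4, flow now 7.
No augmenting path remains; maximum flow = 7.
By max-flow min-cut, the minimum cut capacity equals the max flow.
In the residual graph, reachable from Plant: {Plant, a}.
Min-cut edges: a→b (3), a→c (4); capacity 3 + 4 = 7.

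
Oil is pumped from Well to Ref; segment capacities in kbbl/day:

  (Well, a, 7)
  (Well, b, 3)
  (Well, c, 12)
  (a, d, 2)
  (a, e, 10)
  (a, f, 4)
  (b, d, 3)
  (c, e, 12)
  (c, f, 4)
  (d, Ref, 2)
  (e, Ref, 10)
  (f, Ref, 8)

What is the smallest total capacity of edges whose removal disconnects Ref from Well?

Augment Well→a→d→Ref: bottleneck 2, flow now 2.
Augment Well→a→e→Ref: bottleneck 5, flow now 7.
Augment Well→c→e→Ref: bottleneck 5, flow now 12.
Augment Well→c→f→Ref: bottleneck 4, flow now 16.
Augment Well→b→d→a→f→Ref: bottleneck 2, flow now 18. (uses reverse residual edge)
Augment Well→c→e→a→f→Ref: bottleneck 2, flow now 20. (uses reverse residual edge)
No augmenting path remains; maximum flow = 20.
By max-flow min-cut, the minimum cut capacity equals the max flow.
In the residual graph, reachable from Well: {Well, a, b, c, d, e}.
Min-cut edges: a→f (4), c→f (4), d→Ref (2), e→Ref (10); capacity 4 + 4 + 2 + 10 = 20.

20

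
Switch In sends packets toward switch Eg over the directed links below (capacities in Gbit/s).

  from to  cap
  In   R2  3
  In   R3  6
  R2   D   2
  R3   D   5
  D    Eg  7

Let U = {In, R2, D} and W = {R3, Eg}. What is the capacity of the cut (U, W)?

Edges leaving {In, R2, D}: In→R3 (6), D→Eg (7).
Cut capacity = 6 + 7 = 13.

13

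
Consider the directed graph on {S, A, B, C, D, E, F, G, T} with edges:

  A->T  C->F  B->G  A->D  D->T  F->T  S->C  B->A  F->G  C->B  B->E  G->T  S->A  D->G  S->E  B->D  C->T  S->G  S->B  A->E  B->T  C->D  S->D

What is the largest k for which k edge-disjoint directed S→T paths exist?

5

Assign every edge capacity 1; by Menger, the answer equals the max flow.
Path S→A→T (+1); total 1.
Path S→B→T (+1); total 2.
Path S→C→T (+1); total 3.
Path S→D→T (+1); total 4.
Path S→G→T (+1); total 5.
No residual S→T path; max flow = 5.
Certifying cut of size 5: {S→A, S→B, S→C, S→D, S→G}.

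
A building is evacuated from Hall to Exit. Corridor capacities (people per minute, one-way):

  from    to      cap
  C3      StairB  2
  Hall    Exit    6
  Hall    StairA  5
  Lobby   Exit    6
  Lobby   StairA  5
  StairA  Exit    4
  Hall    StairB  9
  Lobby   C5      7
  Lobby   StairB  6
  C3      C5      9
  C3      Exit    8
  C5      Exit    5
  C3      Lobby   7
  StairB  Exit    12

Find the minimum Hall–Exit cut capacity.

19

Augment Hall→Exit: bottleneck 6, flow now 6.
Augment Hall→StairA→Exit: bottleneck 4, flow now 10.
Augment Hall→StairB→Exit: bottleneck 9, flow now 19.
No augmenting path remains; maximum flow = 19.
By max-flow min-cut, the minimum cut capacity equals the max flow.
In the residual graph, reachable from Hall: {Hall, StairA}.
Min-cut edges: Hall→StairB (9), Hall→Exit (6), StairA→Exit (4); capacity 9 + 6 + 4 = 19.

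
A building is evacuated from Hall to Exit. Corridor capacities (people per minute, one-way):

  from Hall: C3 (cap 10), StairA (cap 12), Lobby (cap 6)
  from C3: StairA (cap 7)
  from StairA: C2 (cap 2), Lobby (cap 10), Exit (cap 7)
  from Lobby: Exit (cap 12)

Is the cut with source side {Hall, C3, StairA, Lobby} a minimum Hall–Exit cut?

Given cut capacity: 2 + 7 + 12 = 21.
Augment Hall→StairA→Exit: bottleneck 7, flow now 7.
Augment Hall→Lobby→Exit: bottleneck 6, flow now 13.
Augment Hall→StairA→Lobby→Exit: bottleneck 5, flow now 18.
Augment Hall→C3→StairA→Lobby→Exit: bottleneck 1, flow now 19.
No augmenting path remains; maximum flow = 19.
In the residual graph, reachable from Hall: {Hall, C3, StairA, C2, Lobby}.
Min-cut edges: StairA→Exit (7), Lobby→Exit (12); capacity 7 + 12 = 19.
Cut capacity 21 exceeds the max flow 19, so it is not minimum.

No — its capacity is 21, but the minimum cut has capacity 19.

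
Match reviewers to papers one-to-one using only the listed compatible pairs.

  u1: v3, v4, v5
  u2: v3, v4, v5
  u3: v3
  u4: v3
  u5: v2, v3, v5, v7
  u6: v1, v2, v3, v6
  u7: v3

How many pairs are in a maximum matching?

5

Unit-capacity flow: source→left, listed edges, right→sink; max matching = max flow.
Augmenting path u1→v3 (+1); matched 1.
Augmenting path u2→v4 (+1); matched 2.
Augmenting path u5→v2 (+1); matched 3.
Augmenting path u6→v1 (+1); matched 4.
Augmenting path u3→v3→u1→v5 (+1); matched 5.
No augmenting path remains; maximum matching = 5.
König certificate: {u1, u2, u5, u6, v3} is a vertex cover of size 5 (every listed pair touches it), so no matching can be larger.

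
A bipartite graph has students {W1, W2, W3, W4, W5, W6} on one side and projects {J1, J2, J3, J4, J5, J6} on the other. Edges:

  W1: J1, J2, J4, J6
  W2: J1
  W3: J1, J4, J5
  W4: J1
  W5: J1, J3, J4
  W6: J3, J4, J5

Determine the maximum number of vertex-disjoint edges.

5

Unit-capacity flow: source→left, listed edges, right→sink; max matching = max flow.
Augmenting path W1→J1 (+1); matched 1.
Augmenting path W3→J4 (+1); matched 2.
Augmenting path W5→J3 (+1); matched 3.
Augmenting path W6→J5 (+1); matched 4.
Augmenting path W2→J1→W1→J2 (+1); matched 5.
No augmenting path remains; maximum matching = 5.
König certificate: {W1, W3, W5, W6, J1} is a vertex cover of size 5 (every listed pair touches it), so no matching can be larger.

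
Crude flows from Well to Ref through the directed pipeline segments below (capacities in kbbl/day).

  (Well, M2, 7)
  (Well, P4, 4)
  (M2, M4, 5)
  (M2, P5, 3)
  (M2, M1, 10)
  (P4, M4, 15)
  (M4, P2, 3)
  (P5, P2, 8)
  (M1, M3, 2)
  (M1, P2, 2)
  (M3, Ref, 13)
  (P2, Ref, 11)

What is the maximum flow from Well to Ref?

10

Augment Well→M2→M4→P2→Ref: bottleneck 3, flow now 3.
Augment Well→M2→P5→P2→Ref: bottleneck 3, flow now 6.
Augment Well→M2→M1→M3→Ref: bottleneck 1, flow now 7.
Augment Well→P4→M4→M2→M1→M3→Ref: bottleneck 1, flow now 8. (uses reverse residual edge)
Augment Well→P4→M4→M2→M1→P2→Ref: bottleneck 2, flow now 10. (uses reverse residual edge)
No augmenting path remains; maximum flow = 10.
In the residual graph, reachable from Well: {Well, P4, M4}.
Min-cut edges: Well→M2 (7), M4→P2 (3); capacity 7 + 3 = 10.
This cut is saturated, so no flow can exceed 10.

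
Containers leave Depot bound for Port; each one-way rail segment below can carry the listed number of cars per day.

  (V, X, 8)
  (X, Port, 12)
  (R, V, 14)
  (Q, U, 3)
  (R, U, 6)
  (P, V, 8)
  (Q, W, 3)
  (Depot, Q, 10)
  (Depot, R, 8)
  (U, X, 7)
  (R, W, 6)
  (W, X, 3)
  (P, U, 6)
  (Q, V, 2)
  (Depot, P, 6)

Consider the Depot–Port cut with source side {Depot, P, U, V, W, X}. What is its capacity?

30

Edges leaving {Depot, P, U, V, W, X}: Depot→Q (10), Depot→R (8), X→Port (12).
Cut capacity = 10 + 8 + 12 = 30.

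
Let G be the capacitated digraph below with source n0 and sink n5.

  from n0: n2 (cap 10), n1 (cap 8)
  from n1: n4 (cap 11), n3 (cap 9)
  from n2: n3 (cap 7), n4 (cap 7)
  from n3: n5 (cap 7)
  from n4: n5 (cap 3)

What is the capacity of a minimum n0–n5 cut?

Augment n0→n1→n3→n5: bottleneck 7, flow now 7.
Augment n0→n1→n4→n5: bottleneck 1, flow now 8.
Augment n0→n2→n4→n5: bottleneck 2, flow now 10.
No augmenting path remains; maximum flow = 10.
By max-flow min-cut, the minimum cut capacity equals the max flow.
In the residual graph, reachable from n0: {n0, n1, n2, n3, n4}.
Min-cut edges: n3→n5 (7), n4→n5 (3); capacity 7 + 3 = 10.

10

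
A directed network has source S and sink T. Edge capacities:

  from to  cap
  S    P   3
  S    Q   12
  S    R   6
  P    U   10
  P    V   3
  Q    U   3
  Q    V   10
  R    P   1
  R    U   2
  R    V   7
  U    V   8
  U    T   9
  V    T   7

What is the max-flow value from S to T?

16

Augment S→P→U→T: bottleneck 3, flow now 3.
Augment S→Q→U→T: bottleneck 3, flow now 6.
Augment S→Q→V→T: bottleneck 7, flow now 13.
Augment S→R→U→T: bottleneck 2, flow now 15.
Augment S→R→P→U→T: bottleneck 1, flow now 16.
No augmenting path remains; maximum flow = 16.
In the residual graph, reachable from S: {S, Q, R, V}.
Min-cut edges: S→P (3), Q→U (3), R→P (1), R→U (2), V→T (7); capacity 3 + 3 + 1 + 2 + 7 = 16.
This cut is saturated, so no flow can exceed 16.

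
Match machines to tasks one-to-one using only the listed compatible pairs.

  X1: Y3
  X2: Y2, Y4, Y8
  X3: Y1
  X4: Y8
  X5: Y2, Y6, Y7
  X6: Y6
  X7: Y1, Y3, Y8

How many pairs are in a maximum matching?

6

Unit-capacity flow: source→left, listed edges, right→sink; max matching = max flow.
Augmenting path X1→Y3 (+1); matched 1.
Augmenting path X2→Y2 (+1); matched 2.
Augmenting path X3→Y1 (+1); matched 3.
Augmenting path X4→Y8 (+1); matched 4.
Augmenting path X5→Y6 (+1); matched 5.
Augmenting path X6→Y6→X5→Y7 (+1); matched 6.
No augmenting path remains; maximum matching = 6.
König certificate: {X2, X5, X6, Y1, Y3, Y8} is a vertex cover of size 6 (every listed pair touches it), so no matching can be larger.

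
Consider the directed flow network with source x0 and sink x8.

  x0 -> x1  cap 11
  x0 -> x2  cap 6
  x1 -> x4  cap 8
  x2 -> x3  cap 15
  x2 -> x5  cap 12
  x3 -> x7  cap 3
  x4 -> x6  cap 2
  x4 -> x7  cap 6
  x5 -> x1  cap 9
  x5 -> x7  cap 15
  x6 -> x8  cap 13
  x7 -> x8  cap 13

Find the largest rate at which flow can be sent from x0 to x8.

Augment x0→x1→x4→x6→x8: bottleneck 2, flow now 2.
Augment x0→x1→x4→x7→x8: bottleneck 6, flow now 8.
Augment x0→x2→x3→x7→x8: bottleneck 3, flow now 11.
Augment x0→x2→x5→x7→x8: bottleneck 3, flow now 14.
No augmenting path remains; maximum flow = 14.
In the residual graph, reachable from x0: {x0, x1}.
Min-cut edges: x0→x2 (6), x1→x4 (8); capacity 6 + 8 = 14.
This cut is saturated, so no flow can exceed 14.

14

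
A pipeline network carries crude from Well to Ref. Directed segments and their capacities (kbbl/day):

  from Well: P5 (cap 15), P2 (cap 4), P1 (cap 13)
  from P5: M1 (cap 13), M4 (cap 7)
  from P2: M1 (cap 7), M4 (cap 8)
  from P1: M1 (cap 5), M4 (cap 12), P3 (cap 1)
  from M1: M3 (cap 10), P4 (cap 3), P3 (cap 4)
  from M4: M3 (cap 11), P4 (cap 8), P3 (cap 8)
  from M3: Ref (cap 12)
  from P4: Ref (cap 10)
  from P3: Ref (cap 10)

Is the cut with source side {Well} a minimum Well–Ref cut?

Yes — it is a minimum cut (capacity 32).

Given cut capacity: 15 + 4 + 13 = 32.
Augment Well→P1→P3→Ref: bottleneck 1, flow now 1.
Augment Well→P5→M1→M3→Ref: bottleneck 10, flow now 11.
Augment Well→P5→M1→P4→Ref: bottleneck 3, flow now 14.
Augment Well→P5→M4→M3→Ref: bottleneck 2, flow now 16.
Augment Well→P2→M1→P3→Ref: bottleneck 4, flow now 20.
Augment Well→P1→M4→P4→Ref: bottleneck 7, flow now 27.
Augment Well→P1→M4→P3→Ref: bottleneck 5, flow now 32.
No augmenting path remains; maximum flow = 32.
Cut capacity 32 equals the max flow, so it is a minimum cut.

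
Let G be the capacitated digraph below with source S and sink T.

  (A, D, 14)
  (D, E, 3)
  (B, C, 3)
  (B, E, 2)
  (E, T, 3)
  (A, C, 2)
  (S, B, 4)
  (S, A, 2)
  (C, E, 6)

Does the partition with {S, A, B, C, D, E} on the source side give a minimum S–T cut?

Yes — it is a minimum cut (capacity 3).

Given cut capacity: 3 = 3.
Augment S→B→E→T: bottleneck 2, flow now 2.
Augment S→A→C→E→T: bottleneck 1, flow now 3.
No augmenting path remains; maximum flow = 3.
Cut capacity 3 equals the max flow, so it is a minimum cut.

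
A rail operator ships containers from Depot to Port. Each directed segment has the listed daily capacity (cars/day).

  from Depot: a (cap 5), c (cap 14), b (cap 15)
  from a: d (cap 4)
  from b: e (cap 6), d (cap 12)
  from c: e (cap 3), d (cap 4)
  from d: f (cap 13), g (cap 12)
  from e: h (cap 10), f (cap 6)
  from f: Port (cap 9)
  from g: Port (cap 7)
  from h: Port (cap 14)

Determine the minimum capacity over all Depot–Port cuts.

Augment Depot→a→d→f→Port: bottleneck 4, flow now 4.
Augment Depot→b→d→f→Port: bottleneck 5, flow now 9.
Augment Depot→b→d→g→Port: bottleneck 7, flow now 16.
Augment Depot→b→e→h→Port: bottleneck 3, flow now 19.
Augment Depot→c→e→h→Port: bottleneck 3, flow now 22.
Augment Depot→c→d→b→e→h→Port: bottleneck 3, flow now 25. (uses reverse residual edge)
No augmenting path remains; maximum flow = 25.
By max-flow min-cut, the minimum cut capacity equals the max flow.
In the residual graph, reachable from Depot: {Depot, a, b, c, d, f, g}.
Min-cut edges: b→e (6), c→e (3), f→Port (9), g→Port (7); capacity 6 + 3 + 9 + 7 = 25.

25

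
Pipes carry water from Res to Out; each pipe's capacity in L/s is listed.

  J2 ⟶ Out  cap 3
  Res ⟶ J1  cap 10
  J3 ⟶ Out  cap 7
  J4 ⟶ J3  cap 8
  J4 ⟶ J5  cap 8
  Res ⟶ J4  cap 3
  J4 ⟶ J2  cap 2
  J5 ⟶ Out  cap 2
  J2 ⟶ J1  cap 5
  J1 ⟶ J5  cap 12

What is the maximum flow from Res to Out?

Augment Res→J4→J5→Out: bottleneck 2, flow now 2.
Augment Res→J4→J3→Out: bottleneck 1, flow now 3.
Augment Res→J1→J5→J4→J3→Out: bottleneck 2, flow now 5. (uses reverse residual edge)
No augmenting path remains; maximum flow = 5.
In the residual graph, reachable from Res: {Res, J1, J5}.
Min-cut edges: Res→J4 (3), J5→Out (2); capacity 3 + 2 = 5.
This cut is saturated, so no flow can exceed 5.

5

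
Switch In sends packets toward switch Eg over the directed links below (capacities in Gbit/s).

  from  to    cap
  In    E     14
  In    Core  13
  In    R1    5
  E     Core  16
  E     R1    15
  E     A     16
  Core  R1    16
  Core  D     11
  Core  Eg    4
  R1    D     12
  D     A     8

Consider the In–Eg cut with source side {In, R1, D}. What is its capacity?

35

Edges leaving {In, R1, D}: In→E (14), In→Core (13), D→A (8).
Cut capacity = 14 + 13 + 8 = 35.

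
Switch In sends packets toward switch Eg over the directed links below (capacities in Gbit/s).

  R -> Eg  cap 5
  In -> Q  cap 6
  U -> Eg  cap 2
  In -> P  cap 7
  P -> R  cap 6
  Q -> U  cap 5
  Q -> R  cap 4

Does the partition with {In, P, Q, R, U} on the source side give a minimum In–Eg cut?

Yes — it is a minimum cut (capacity 7).

Given cut capacity: 5 + 2 = 7.
Augment In→P→R→Eg: bottleneck 5, flow now 5.
Augment In→Q→U→Eg: bottleneck 2, flow now 7.
No augmenting path remains; maximum flow = 7.
Cut capacity 7 equals the max flow, so it is a minimum cut.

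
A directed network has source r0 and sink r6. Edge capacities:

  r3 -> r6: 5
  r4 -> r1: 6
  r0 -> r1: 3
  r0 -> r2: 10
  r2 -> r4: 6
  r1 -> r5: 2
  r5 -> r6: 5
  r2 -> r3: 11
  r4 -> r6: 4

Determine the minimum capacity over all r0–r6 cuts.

11

Augment r0→r1→r5→r6: bottleneck 2, flow now 2.
Augment r0→r2→r3→r6: bottleneck 5, flow now 7.
Augment r0→r2→r4→r6: bottleneck 4, flow now 11.
No augmenting path remains; maximum flow = 11.
By max-flow min-cut, the minimum cut capacity equals the max flow.
In the residual graph, reachable from r0: {r0, r1, r2, r3, r4}.
Min-cut edges: r1→r5 (2), r3→r6 (5), r4→r6 (4); capacity 2 + 5 + 4 = 11.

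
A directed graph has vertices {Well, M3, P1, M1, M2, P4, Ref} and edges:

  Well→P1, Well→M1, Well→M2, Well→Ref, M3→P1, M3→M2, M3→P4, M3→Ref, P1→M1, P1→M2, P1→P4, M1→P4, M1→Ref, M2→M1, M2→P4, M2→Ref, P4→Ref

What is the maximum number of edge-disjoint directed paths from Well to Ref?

Assign every edge capacity 1; by Menger, the answer equals the max flow.
Path Well→Ref (+1); total 1.
Path Well→M1→Ref (+1); total 2.
Path Well→M2→Ref (+1); total 3.
Path Well→P1→P4→Ref (+1); total 4.
No residual Well→Ref path; max flow = 4.
Certifying cut of size 4: {Well→M1, Well→M2, Well→P1, Well→Ref}.

4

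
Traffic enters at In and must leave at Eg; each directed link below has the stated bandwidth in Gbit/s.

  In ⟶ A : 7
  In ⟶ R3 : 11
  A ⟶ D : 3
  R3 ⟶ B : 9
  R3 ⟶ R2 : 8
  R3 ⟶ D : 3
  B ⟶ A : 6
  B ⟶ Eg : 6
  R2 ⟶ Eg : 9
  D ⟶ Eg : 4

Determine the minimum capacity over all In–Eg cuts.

Augment In→A→D→Eg: bottleneck 3, flow now 3.
Augment In→R3→B→Eg: bottleneck 6, flow now 9.
Augment In→R3→R2→Eg: bottleneck 5, flow now 14.
No augmenting path remains; maximum flow = 14.
By max-flow min-cut, the minimum cut capacity equals the max flow.
In the residual graph, reachable from In: {In, A}.
Min-cut edges: In→R3 (11), A→D (3); capacity 11 + 3 = 14.

14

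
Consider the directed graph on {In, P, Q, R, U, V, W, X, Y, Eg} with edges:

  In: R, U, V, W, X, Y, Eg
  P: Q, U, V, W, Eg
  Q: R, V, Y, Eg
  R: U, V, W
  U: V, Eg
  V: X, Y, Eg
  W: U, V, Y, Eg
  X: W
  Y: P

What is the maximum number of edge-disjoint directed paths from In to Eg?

5

Assign every edge capacity 1; by Menger, the answer equals the max flow.
Path In→Eg (+1); total 1.
Path In→U→Eg (+1); total 2.
Path In→V→Eg (+1); total 3.
Path In→W→Eg (+1); total 4.
Path In→Y→P→Eg (+1); total 5.
No residual In→Eg path; max flow = 5.
Certifying cut of size 5: {In→Eg, U→Eg, V→Eg, W→Eg, Y→P}.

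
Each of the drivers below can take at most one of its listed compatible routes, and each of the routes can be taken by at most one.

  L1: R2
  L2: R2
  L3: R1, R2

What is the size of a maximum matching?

Unit-capacity flow: source→left, listed edges, right→sink; max matching = max flow.
Augmenting path L1→R2 (+1); matched 1.
Augmenting path L3→R1 (+1); matched 2.
No augmenting path remains; maximum matching = 2.
König certificate: {L3, R2} is a vertex cover of size 2 (every listed pair touches it), so no matching can be larger.

2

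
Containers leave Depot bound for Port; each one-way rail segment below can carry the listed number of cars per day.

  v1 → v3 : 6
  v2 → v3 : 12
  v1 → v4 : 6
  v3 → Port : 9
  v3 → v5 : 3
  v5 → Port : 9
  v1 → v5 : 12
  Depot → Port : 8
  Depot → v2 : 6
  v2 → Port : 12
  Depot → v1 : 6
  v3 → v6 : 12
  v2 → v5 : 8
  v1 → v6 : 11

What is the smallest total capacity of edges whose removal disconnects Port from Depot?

20

Augment Depot→Port: bottleneck 8, flow now 8.
Augment Depot→v2→Port: bottleneck 6, flow now 14.
Augment Depot→v1→v3→Port: bottleneck 6, flow now 20.
No augmenting path remains; maximum flow = 20.
By max-flow min-cut, the minimum cut capacity equals the max flow.
In the residual graph, reachable from Depot: {Depot}.
Min-cut edges: Depot→v1 (6), Depot→v2 (6), Depot→Port (8); capacity 6 + 6 + 8 = 20.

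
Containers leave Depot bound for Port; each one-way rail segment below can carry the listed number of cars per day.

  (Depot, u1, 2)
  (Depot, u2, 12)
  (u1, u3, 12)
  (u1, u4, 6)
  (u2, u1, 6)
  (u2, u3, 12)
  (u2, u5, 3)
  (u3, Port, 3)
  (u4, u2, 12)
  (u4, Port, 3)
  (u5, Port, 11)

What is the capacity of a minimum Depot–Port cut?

Augment Depot→u1→u3→Port: bottleneck 2, flow now 2.
Augment Depot→u2→u3→Port: bottleneck 1, flow now 3.
Augment Depot→u2→u5→Port: bottleneck 3, flow now 6.
Augment Depot→u2→u1→u4→Port: bottleneck 3, flow now 9.
No augmenting path remains; maximum flow = 9.
By max-flow min-cut, the minimum cut capacity equals the max flow.
In the residual graph, reachable from Depot: {Depot, u1, u2, u3, u4}.
Min-cut edges: u2→u5 (3), u3→Port (3), u4→Port (3); capacity 3 + 3 + 3 = 9.

9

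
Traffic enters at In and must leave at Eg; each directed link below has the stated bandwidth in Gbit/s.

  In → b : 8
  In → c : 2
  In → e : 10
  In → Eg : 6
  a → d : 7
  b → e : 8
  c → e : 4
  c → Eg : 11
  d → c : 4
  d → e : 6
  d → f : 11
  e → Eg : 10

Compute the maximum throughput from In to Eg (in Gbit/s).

18

Augment In→Eg: bottleneck 6, flow now 6.
Augment In→c→Eg: bottleneck 2, flow now 8.
Augment In→e→Eg: bottleneck 10, flow now 18.
No augmenting path remains; maximum flow = 18.
In the residual graph, reachable from In: {In, b, e}.
Min-cut edges: In→c (2), In→Eg (6), e→Eg (10); capacity 2 + 6 + 10 = 18.
This cut is saturated, so no flow can exceed 18.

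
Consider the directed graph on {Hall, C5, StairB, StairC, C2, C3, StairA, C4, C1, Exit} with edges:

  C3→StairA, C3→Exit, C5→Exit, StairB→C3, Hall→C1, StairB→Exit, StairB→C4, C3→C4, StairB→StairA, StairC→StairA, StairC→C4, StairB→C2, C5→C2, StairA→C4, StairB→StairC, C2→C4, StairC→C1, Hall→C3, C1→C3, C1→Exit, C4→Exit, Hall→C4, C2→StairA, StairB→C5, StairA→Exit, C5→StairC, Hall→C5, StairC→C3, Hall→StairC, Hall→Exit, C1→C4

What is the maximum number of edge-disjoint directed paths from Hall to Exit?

6

Assign every edge capacity 1; by Menger, the answer equals the max flow.
Path Hall→Exit (+1); total 1.
Path Hall→C5→Exit (+1); total 2.
Path Hall→C3→Exit (+1); total 3.
Path Hall→C4→Exit (+1); total 4.
Path Hall→C1→Exit (+1); total 5.
Path Hall→StairC→StairA→Exit (+1); total 6.
No residual Hall→Exit path; max flow = 6.
Certifying cut of size 6: {Hall→C1, Hall→C3, Hall→C4, Hall→C5, Hall→Exit, Hall→StairC}.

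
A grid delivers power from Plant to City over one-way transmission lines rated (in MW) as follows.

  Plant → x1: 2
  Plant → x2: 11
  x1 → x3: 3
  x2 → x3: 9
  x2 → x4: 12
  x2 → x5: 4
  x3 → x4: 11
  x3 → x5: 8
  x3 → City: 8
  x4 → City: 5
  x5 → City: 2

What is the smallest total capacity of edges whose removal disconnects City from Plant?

Augment Plant→x1→x3→City: bottleneck 2, flow now 2.
Augment Plant→x2→x3→City: bottleneck 6, flow now 8.
Augment Plant→x2→x4→City: bottleneck 5, flow now 13.
No augmenting path remains; maximum flow = 13.
By max-flow min-cut, the minimum cut capacity equals the max flow.
In the residual graph, reachable from Plant: {Plant}.
Min-cut edges: Plant→x1 (2), Plant→x2 (11); capacity 2 + 11 = 13.

13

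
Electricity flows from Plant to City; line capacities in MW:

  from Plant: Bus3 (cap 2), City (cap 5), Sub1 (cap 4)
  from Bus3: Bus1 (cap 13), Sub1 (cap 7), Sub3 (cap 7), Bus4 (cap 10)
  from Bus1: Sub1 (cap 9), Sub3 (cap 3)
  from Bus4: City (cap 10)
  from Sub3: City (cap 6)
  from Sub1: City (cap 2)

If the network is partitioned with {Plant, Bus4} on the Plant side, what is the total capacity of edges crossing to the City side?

21

Edges leaving {Plant, Bus4}: Plant→Bus3 (2), Plant→Sub1 (4), Plant→City (5), Bus4→City (10).
Cut capacity = 2 + 4 + 5 + 10 = 21.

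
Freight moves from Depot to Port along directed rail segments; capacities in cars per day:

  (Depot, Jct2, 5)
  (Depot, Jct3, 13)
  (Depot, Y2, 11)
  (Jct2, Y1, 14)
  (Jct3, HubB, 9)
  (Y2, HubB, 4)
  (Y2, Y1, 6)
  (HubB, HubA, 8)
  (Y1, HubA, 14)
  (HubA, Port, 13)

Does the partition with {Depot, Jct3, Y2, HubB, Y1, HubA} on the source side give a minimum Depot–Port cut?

Given cut capacity: 5 + 13 = 18.
Augment Depot→Jct2→Y1→HubA→Port: bottleneck 5, flow now 5.
Augment Depot→Jct3→HubB→HubA→Port: bottleneck 8, flow now 13.
No augmenting path remains; maximum flow = 13.
In the residual graph, reachable from Depot: {Depot, Jct2, Jct3, Y2, HubB, Y1, HubA}.
Min-cut edges: HubA→Port (13); capacity 13 = 13.
Cut capacity 18 exceeds the max flow 13, so it is not minimum.

No — its capacity is 18, but the minimum cut has capacity 13.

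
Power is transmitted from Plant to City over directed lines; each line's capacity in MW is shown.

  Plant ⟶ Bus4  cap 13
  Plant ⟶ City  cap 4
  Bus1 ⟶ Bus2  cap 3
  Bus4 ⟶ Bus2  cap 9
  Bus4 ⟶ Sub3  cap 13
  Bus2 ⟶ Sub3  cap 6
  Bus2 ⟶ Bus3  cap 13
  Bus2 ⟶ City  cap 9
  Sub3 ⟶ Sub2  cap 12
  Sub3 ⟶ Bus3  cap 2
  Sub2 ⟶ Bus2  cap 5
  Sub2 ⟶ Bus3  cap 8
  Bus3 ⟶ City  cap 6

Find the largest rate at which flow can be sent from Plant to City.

17

Augment Plant→City: bottleneck 4, flow now 4.
Augment Plant→Bus4→Bus2→City: bottleneck 9, flow now 13.
Augment Plant→Bus4→Sub3→Bus3→City: bottleneck 2, flow now 15.
Augment Plant→Bus4→Sub3→Sub2→Bus3→City: bottleneck 2, flow now 17.
No augmenting path remains; maximum flow = 17.
In the residual graph, reachable from Plant: {Plant}.
Min-cut edges: Plant→Bus4 (13), Plant→City (4); capacity 13 + 4 = 17.
This cut is saturated, so no flow can exceed 17.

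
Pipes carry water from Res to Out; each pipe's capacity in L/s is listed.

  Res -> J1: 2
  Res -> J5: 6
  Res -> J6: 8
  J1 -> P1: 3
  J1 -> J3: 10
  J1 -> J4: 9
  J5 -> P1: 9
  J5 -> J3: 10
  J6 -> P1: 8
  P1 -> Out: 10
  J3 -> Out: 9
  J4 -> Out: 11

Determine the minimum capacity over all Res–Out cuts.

16

Augment Res→J1→P1→Out: bottleneck 2, flow now 2.
Augment Res→J5→P1→Out: bottleneck 6, flow now 8.
Augment Res→J6→P1→Out: bottleneck 2, flow now 10.
Augment Res→J6→P1→J1→J3→Out: bottleneck 2, flow now 12. (uses reverse residual edge)
Augment Res→J6→P1→J5→J3→Out: bottleneck 4, flow now 16. (uses reverse residual edge)
No augmenting path remains; maximum flow = 16.
By max-flow min-cut, the minimum cut capacity equals the max flow.
In the residual graph, reachable from Res: {Res}.
Min-cut edges: Res→J1 (2), Res→J5 (6), Res→J6 (8); capacity 2 + 6 + 8 = 16.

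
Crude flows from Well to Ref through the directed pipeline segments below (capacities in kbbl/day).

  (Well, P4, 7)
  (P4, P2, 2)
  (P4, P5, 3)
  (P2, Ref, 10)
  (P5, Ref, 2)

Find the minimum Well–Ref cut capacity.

Augment Well→P4→P2→Ref: bottleneck 2, flow now 2.
Augment Well→P4→P5→Ref: bottleneck 2, flow now 4.
No augmenting path remains; maximum flow = 4.
By max-flow min-cut, the minimum cut capacity equals the max flow.
In the residual graph, reachable from Well: {Well, P4, P5}.
Min-cut edges: P4→P2 (2), P5→Ref (2); capacity 2 + 2 = 4.

4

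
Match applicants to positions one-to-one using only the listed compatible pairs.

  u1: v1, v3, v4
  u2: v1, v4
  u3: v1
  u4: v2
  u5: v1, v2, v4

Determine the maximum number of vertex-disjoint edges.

4

Unit-capacity flow: source→left, listed edges, right→sink; max matching = max flow.
Augmenting path u1→v1 (+1); matched 1.
Augmenting path u2→v4 (+1); matched 2.
Augmenting path u4→v2 (+1); matched 3.
Augmenting path u3→v1→u1→v3 (+1); matched 4.
No augmenting path remains; maximum matching = 4.
König certificate: {u1, v1, v2, v4} is a vertex cover of size 4 (every listed pair touches it), so no matching can be larger.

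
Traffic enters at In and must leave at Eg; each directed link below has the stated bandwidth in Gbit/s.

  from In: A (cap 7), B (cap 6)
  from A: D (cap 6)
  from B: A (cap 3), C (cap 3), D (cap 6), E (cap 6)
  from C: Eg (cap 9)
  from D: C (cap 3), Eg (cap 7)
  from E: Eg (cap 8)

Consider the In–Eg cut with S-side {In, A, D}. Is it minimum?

Given cut capacity: 6 + 3 + 7 = 16.
Augment In→A→D→Eg: bottleneck 6, flow now 6.
Augment In→B→C→Eg: bottleneck 3, flow now 9.
Augment In→B→D→Eg: bottleneck 1, flow now 10.
Augment In→B→E→Eg: bottleneck 2, flow now 12.
No augmenting path remains; maximum flow = 12.
In the residual graph, reachable from In: {In, A}.
Min-cut edges: In→B (6), A→D (6); capacity 6 + 6 = 12.
Cut capacity 16 exceeds the max flow 12, so it is not minimum.

No — its capacity is 16, but the minimum cut has capacity 12.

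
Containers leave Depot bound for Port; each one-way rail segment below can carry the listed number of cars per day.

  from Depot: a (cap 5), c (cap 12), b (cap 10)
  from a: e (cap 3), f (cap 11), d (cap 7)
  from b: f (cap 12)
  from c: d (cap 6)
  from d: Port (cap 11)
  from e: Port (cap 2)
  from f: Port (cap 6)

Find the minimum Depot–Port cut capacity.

17

Augment Depot→a→d→Port: bottleneck 5, flow now 5.
Augment Depot→b→f→Port: bottleneck 6, flow now 11.
Augment Depot→c→d→Port: bottleneck 6, flow now 17.
No augmenting path remains; maximum flow = 17.
By max-flow min-cut, the minimum cut capacity equals the max flow.
In the residual graph, reachable from Depot: {Depot, b, c, f}.
Min-cut edges: Depot→a (5), c→d (6), f→Port (6); capacity 5 + 6 + 6 = 17.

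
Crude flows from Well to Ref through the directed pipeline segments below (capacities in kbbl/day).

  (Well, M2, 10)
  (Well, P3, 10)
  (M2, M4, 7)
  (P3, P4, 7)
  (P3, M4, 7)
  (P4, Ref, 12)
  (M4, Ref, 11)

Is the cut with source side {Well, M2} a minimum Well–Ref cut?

Given cut capacity: 10 + 7 = 17.
Augment Well→M2→M4→Ref: bottleneck 7, flow now 7.
Augment Well→P3→P4→Ref: bottleneck 7, flow now 14.
Augment Well→P3→M4→Ref: bottleneck 3, flow now 17.
No augmenting path remains; maximum flow = 17.
Cut capacity 17 equals the max flow, so it is a minimum cut.

Yes — it is a minimum cut (capacity 17).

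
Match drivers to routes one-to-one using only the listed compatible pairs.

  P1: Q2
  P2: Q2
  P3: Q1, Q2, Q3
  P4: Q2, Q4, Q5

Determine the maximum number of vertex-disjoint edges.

3

Unit-capacity flow: source→left, listed edges, right→sink; max matching = max flow.
Augmenting path P1→Q2 (+1); matched 1.
Augmenting path P3→Q1 (+1); matched 2.
Augmenting path P4→Q4 (+1); matched 3.
No augmenting path remains; maximum matching = 3.
König certificate: {P3, P4, Q2} is a vertex cover of size 3 (every listed pair touches it), so no matching can be larger.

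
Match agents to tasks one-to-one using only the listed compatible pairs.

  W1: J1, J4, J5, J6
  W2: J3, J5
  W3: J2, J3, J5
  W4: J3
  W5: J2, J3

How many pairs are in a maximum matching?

4

Unit-capacity flow: source→left, listed edges, right→sink; max matching = max flow.
Augmenting path W1→J1 (+1); matched 1.
Augmenting path W2→J3 (+1); matched 2.
Augmenting path W3→J2 (+1); matched 3.
Augmenting path W4→J3→W2→J5 (+1); matched 4.
No augmenting path remains; maximum matching = 4.
König certificate: {W1, J2, J3, J5} is a vertex cover of size 4 (every listed pair touches it), so no matching can be larger.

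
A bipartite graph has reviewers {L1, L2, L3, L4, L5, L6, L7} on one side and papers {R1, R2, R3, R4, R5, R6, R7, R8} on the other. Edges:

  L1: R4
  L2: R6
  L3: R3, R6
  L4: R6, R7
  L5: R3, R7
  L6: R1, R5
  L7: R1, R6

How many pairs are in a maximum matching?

6

Unit-capacity flow: source→left, listed edges, right→sink; max matching = max flow.
Augmenting path L1→R4 (+1); matched 1.
Augmenting path L2→R6 (+1); matched 2.
Augmenting path L3→R3 (+1); matched 3.
Augmenting path L4→R7 (+1); matched 4.
Augmenting path L6→R1 (+1); matched 5.
Augmenting path L7→R1→L6→R5 (+1); matched 6.
No augmenting path remains; maximum matching = 6.
König certificate: {L1, L6, L7, R3, R6, R7} is a vertex cover of size 6 (every listed pair touches it), so no matching can be larger.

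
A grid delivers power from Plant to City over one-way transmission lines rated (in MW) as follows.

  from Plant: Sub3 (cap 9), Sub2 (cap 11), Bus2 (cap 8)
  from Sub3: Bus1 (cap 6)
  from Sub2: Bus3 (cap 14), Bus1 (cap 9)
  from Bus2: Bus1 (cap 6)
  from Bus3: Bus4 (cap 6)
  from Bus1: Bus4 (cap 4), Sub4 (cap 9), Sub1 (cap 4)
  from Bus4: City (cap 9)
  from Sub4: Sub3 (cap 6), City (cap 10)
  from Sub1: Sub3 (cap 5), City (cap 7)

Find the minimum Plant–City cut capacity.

Augment Plant→Sub3→Bus1→Bus4→City: bottleneck 4, flow now 4.
Augment Plant→Sub3→Bus1→Sub4→City: bottleneck 2, flow now 6.
Augment Plant→Sub2→Bus3→Bus4→City: bottleneck 5, flow now 11.
Augment Plant→Sub2→Bus1→Sub4→City: bottleneck 6, flow now 17.
Augment Plant→Bus2→Bus1→Sub4→City: bottleneck 1, flow now 18.
Augment Plant→Bus2→Bus1→Sub1→City: bottleneck 4, flow now 22.
No augmenting path remains; maximum flow = 22.
By max-flow min-cut, the minimum cut capacity equals the max flow.
In the residual graph, reachable from Plant: {Plant, Sub3, Sub2, Bus2, Bus3, Bus1, Bus4}.
Min-cut edges: Bus1→Sub4 (9), Bus1→Sub1 (4), Bus4→City (9); capacity 9 + 4 + 9 = 22.

22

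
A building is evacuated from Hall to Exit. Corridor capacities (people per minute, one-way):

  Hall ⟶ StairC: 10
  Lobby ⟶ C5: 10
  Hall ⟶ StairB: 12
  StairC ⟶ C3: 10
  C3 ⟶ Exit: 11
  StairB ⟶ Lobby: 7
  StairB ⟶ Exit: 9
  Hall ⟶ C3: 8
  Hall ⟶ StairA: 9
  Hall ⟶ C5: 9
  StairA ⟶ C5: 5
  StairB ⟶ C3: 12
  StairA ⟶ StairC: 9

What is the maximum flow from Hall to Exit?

20

Augment Hall→StairB→Exit: bottleneck 9, flow now 9.
Augment Hall→C3→Exit: bottleneck 8, flow now 17.
Augment Hall→StairB→C3→Exit: bottleneck 3, flow now 20.
No augmenting path remains; maximum flow = 20.
In the residual graph, reachable from Hall: {Hall, StairB, Lobby, StairA, StairC, C3, C5}.
Min-cut edges: StairB→Exit (9), C3→Exit (11); capacity 9 + 11 = 20.
This cut is saturated, so no flow can exceed 20.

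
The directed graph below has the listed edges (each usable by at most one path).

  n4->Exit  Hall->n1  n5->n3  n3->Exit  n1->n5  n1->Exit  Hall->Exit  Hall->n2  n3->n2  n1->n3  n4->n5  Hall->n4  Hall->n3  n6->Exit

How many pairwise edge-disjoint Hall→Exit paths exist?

Assign every edge capacity 1; by Menger, the answer equals the max flow.
Path Hall→Exit (+1); total 1.
Path Hall→n1→Exit (+1); total 2.
Path Hall→n3→Exit (+1); total 3.
Path Hall→n4→Exit (+1); total 4.
No residual Hall→Exit path; max flow = 4.
Certifying cut of size 4: {Hall→Exit, Hall→n1, Hall→n3, Hall→n4}.

4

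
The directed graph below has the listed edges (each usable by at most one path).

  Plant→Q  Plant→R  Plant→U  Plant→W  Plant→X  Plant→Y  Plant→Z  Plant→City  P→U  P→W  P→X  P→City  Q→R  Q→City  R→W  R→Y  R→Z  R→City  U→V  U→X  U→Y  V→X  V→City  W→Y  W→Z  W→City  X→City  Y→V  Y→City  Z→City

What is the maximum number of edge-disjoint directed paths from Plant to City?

Assign every edge capacity 1; by Menger, the answer equals the max flow.
Path Plant→City (+1); total 1.
Path Plant→Q→City (+1); total 2.
Path Plant→R→City (+1); total 3.
Path Plant→W→City (+1); total 4.
Path Plant→X→City (+1); total 5.
Path Plant→Y→City (+1); total 6.
Path Plant→Z→City (+1); total 7.
Path Plant→U→V→City (+1); total 8.
No residual Plant→City path; max flow = 8.
Certifying cut of size 8: {Plant→City, Plant→Q, Plant→R, Plant→U, Plant→W, Plant→X, Plant→Y, Plant→Z}.

8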